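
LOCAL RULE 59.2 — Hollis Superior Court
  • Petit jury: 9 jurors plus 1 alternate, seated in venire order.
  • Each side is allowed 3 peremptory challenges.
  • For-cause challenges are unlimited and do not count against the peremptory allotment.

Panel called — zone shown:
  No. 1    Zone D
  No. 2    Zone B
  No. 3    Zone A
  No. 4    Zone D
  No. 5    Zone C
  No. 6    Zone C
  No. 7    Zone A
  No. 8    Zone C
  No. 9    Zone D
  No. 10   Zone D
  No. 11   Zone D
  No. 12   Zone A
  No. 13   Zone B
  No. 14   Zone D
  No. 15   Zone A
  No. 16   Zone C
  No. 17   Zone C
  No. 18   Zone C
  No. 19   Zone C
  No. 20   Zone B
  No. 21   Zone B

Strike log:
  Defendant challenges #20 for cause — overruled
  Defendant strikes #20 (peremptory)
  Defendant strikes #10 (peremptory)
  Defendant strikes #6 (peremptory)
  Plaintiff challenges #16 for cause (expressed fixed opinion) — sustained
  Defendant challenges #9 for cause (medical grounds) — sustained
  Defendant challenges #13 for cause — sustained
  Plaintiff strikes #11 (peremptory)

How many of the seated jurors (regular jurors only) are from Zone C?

2

Removed: #6, #9, #10, #11, #13, #16, #20.
Seated jurors 1–9: #1, #2, #3, #4, #5, #7, #8, #12, #14 (alternates #15 not counted).
Of those, in Zone C: #5, #8 → 2.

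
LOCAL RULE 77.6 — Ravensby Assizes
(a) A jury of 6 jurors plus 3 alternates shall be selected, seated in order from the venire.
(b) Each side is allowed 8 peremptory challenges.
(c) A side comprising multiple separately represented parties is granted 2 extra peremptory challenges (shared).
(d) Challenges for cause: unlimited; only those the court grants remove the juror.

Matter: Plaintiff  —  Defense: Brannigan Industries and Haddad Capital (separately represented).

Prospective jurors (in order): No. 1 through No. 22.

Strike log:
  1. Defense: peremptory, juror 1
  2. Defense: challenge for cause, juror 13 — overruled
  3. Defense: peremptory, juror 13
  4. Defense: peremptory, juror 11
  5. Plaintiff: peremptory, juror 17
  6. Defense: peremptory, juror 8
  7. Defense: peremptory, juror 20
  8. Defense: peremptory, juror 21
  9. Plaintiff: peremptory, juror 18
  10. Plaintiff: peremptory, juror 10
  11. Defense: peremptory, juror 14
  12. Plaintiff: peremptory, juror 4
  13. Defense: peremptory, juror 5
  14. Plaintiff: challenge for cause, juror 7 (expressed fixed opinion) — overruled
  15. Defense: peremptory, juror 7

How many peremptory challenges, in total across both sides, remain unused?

Plaintiff allotment: 8. Defense allotment: 8 base + 2 multi-party = 10.
Plaintiff peremptories used: #17, #18, #10, #4 — 4 (the for-cause on #7 doesn't count).
Defense peremptories used: #1, #13, #11, #8, #20, #21, #14, #5, #7 — 9 (the for-cause on #13 doesn't count).
Remaining: (8 − 4) + (10 − 9) = 5.

5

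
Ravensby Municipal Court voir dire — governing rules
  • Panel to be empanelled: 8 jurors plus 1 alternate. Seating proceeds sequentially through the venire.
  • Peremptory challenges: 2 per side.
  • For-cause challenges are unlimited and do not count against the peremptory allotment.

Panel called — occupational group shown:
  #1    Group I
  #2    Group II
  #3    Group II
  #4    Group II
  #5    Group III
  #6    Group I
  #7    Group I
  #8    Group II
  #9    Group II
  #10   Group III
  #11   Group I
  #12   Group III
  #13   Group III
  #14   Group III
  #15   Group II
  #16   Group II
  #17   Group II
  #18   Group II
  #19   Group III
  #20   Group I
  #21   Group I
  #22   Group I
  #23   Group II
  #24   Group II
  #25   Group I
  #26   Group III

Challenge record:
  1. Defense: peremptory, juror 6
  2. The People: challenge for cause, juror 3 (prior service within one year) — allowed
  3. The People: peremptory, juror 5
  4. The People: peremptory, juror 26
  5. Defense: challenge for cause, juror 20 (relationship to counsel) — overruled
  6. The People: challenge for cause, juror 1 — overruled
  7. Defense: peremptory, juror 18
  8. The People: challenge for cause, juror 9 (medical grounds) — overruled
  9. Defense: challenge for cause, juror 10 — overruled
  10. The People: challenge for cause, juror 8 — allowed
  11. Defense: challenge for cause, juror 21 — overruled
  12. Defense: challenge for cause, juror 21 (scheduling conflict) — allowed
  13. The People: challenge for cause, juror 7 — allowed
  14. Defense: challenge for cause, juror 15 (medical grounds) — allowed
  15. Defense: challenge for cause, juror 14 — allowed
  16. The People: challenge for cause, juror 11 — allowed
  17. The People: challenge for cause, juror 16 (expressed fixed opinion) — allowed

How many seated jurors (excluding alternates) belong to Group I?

Removed: #3, #5, #6, #7, #8, #11, #14, #15, #16, #18, #21, #26.
Seated jurors 1–8: #1, #2, #4, #9, #10, #12, #13, #17 (alternates #19 not counted).
Of those, in Group I: #1 → 1.

1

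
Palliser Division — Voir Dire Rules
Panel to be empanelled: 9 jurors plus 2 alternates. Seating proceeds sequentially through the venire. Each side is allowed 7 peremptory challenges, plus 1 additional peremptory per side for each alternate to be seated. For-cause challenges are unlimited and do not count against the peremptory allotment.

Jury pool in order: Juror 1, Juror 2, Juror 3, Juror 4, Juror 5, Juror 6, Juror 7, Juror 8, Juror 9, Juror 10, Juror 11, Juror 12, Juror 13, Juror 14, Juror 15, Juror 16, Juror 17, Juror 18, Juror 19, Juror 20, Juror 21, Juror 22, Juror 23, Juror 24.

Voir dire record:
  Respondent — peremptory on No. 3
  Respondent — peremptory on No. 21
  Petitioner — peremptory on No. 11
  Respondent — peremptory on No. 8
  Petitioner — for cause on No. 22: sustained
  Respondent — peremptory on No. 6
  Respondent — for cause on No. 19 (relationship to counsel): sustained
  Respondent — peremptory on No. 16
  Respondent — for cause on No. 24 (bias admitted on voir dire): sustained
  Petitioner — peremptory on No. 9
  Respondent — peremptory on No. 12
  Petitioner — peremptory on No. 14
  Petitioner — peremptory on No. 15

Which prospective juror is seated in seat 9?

Removed: #3, #6, #8, #9, #11, #12, #14, #15, #16, #19, #21, #22, #24.
Seating in order: seats 1–9 → #1, #2, #4, #5, #7, #10, #13, #17, #18; alternates → #20, #23.
So seat 9 is #18.

18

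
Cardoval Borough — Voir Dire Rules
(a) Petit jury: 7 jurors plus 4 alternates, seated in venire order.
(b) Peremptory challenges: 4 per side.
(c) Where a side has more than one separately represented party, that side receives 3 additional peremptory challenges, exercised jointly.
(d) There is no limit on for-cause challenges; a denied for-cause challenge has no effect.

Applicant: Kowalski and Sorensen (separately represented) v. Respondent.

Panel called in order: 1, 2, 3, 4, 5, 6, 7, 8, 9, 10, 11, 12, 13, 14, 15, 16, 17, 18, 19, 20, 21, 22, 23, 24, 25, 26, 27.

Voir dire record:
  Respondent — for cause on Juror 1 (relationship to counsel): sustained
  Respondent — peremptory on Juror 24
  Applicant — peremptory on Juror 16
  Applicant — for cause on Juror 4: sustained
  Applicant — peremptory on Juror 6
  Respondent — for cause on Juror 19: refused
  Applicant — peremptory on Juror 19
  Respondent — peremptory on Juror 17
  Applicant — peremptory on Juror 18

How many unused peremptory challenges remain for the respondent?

2

Respondent allotment: 4.
Respondent peremptories used: #24, #17 — 2 (for-cause on #1, #19 don't count).
Remaining: 4 − 2 = 2.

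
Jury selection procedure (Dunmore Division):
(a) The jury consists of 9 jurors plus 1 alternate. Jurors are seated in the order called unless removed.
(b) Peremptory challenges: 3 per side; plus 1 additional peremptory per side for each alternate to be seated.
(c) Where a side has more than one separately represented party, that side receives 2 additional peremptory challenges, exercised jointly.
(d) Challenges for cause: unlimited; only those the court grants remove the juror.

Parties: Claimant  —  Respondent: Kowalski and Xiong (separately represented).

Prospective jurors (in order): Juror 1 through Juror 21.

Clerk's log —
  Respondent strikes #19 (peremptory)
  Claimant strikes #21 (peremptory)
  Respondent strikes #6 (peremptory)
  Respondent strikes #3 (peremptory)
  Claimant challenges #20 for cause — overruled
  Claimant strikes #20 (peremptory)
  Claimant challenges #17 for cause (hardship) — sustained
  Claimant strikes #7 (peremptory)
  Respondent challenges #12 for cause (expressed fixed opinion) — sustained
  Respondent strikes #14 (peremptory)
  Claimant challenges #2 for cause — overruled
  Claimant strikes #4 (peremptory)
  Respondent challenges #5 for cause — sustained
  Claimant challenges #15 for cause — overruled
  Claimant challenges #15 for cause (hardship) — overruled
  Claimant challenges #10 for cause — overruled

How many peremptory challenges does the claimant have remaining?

0

Claimant allotment: 3 base + 1 × 1 alternate = 4.
Claimant peremptories used: #21, #20, #7, #4 — 4 (for-cause on #20, #17, #2, #15, #15, #10 don't count).
Remaining: 4 − 4 = 0.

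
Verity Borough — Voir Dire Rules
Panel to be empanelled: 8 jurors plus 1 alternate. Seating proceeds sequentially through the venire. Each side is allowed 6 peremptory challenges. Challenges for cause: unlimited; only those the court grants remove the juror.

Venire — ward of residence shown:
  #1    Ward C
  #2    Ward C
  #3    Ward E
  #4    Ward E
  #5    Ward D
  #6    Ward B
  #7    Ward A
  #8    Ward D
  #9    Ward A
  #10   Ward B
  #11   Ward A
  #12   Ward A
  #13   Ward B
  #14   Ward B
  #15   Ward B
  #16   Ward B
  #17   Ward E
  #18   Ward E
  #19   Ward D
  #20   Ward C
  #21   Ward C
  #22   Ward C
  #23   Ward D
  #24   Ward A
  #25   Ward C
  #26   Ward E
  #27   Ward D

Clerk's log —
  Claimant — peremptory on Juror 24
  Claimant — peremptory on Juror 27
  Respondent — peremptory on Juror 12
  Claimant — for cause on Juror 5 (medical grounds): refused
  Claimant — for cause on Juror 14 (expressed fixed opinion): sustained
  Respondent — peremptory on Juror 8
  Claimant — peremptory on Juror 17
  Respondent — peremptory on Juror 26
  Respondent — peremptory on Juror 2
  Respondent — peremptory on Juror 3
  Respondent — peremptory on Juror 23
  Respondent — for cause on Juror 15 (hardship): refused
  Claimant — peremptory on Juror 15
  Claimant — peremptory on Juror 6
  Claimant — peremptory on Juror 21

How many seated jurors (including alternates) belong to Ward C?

1

Removed: #2, #3, #6, #8, #12, #14, #15, #17, #21, #23, #24, #26, #27.
Seated (9 incl. alternates): #1, #4, #5, #7, #9, #10, #11, #13, #16.
Of those, in Ward C: #1 → 1.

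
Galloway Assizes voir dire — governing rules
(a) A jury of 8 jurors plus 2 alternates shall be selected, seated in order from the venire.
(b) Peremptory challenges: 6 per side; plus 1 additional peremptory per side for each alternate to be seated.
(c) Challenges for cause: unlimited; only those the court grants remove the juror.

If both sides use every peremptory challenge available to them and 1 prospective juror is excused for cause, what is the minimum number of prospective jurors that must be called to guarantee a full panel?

Seats to fill: 8 + 2 alternates = 10.
Peremptories: 6 + 1×2 = 8 per side × 2 sides = 16.
For-cause removals: 1.
Minimum venire: 10 + 16 + 1 = 27.

27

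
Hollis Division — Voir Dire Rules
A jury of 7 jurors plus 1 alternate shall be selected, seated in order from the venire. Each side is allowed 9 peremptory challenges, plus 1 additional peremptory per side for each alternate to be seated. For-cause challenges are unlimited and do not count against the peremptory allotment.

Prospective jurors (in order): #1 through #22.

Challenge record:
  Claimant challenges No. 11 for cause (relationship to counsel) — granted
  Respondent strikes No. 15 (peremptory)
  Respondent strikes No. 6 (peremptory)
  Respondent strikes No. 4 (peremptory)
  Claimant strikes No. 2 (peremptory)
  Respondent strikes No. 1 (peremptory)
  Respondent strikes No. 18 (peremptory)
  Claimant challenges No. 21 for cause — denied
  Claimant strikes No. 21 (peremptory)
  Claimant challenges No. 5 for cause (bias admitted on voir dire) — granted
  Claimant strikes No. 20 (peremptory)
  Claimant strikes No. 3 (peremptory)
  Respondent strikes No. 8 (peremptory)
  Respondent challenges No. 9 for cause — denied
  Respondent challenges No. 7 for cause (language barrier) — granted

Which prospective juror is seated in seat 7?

Removed: #1, #2, #3, #4, #5, #6, #7, #8, #11, #15, #18, #20, #21. (#9 stays — for-cause denied.)
Filling seats in venire order through position 7: #9, #10, #12, #13, #14, #16, #17.
So seat 7 is #17.

17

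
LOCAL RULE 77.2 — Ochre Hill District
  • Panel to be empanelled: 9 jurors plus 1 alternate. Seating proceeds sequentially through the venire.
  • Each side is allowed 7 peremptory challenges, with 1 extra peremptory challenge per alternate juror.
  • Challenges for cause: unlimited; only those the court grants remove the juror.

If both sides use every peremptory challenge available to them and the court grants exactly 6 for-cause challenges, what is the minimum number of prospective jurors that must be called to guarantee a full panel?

32

Seats to fill: 9 + 1 alternates = 10.
Peremptories: 7 + 1×1 = 8 per side × 2 sides = 16.
For-cause removals: 6.
Minimum venire: 10 + 16 + 6 = 32.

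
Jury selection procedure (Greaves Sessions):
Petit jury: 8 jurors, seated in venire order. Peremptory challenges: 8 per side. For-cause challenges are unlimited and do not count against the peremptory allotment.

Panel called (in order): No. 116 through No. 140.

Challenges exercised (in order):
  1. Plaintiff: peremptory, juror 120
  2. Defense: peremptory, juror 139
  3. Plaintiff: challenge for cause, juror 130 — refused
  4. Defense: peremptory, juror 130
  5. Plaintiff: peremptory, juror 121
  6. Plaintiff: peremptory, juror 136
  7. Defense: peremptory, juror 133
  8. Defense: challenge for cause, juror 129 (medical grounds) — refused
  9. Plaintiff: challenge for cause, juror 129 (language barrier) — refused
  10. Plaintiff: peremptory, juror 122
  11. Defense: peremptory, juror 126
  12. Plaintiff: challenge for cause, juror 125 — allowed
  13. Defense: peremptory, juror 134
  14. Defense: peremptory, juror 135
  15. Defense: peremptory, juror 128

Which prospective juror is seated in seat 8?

Removed: #120, #121, #122, #125, #126, #128, #130, #133, #134, #135, #136, #139. (#129 stays — for-cause denied.)
Seating in order: seats 1–8 → #116, #117, #118, #119, #123, #124, #127, #129.
So seat 8 is #129.

129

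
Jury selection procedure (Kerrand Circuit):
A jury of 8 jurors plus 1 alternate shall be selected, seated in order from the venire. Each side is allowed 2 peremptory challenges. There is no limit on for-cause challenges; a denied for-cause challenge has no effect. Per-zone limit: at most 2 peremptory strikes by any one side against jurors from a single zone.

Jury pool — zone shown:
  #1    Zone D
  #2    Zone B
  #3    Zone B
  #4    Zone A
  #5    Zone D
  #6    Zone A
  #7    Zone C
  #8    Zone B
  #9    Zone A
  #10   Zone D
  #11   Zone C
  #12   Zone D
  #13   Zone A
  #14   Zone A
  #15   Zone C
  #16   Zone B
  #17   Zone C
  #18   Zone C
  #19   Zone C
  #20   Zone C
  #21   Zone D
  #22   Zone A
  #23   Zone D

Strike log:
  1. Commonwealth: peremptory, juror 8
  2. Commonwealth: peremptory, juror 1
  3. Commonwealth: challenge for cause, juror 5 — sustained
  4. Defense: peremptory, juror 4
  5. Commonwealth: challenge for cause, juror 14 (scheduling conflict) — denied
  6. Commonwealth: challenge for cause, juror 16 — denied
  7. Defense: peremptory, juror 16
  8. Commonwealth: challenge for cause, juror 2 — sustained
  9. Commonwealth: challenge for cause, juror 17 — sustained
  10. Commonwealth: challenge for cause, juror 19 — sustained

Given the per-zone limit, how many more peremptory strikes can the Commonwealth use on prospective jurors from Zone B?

Commonwealth peremptories so far: #8, #1 — 2 of 2 used, 0 left overall.
Against Zone B: #8 — 1 used; per-zone cap 2 leaves 1.
Binding limit: min(0, 1) = 0.

0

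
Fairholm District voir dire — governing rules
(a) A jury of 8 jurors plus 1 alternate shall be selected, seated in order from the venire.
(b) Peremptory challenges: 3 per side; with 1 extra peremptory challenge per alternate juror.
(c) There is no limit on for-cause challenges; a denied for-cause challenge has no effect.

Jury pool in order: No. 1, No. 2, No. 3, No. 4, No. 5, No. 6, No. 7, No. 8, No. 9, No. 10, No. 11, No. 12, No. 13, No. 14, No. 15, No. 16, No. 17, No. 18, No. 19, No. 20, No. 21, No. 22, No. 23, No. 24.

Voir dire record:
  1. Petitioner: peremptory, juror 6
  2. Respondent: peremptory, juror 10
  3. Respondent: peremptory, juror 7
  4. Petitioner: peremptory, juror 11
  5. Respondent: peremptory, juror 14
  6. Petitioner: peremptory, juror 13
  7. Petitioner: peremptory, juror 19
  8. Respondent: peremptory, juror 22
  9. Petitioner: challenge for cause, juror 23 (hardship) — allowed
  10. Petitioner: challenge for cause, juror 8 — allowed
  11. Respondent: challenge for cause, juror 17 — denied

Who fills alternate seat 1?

Removed: #6, #7, #8, #10, #11, #13, #14, #19, #22, #23. (#17 stays — for-cause denied.)
Filling seats in venire order through position 9: #1, #2, #3, #4, #5, #9, #12, #15, #16.
So alternate 1 is #16.

16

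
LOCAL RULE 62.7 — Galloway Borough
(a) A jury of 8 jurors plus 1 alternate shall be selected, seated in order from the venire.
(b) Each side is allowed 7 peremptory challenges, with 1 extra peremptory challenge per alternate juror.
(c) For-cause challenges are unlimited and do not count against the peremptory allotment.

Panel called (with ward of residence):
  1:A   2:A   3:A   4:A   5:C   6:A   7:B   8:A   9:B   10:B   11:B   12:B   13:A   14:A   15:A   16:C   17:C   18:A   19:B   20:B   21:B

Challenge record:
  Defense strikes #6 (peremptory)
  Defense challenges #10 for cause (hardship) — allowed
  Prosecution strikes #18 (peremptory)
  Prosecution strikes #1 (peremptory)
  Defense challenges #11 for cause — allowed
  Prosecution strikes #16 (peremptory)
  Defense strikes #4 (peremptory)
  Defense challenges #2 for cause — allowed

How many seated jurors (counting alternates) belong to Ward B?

3

Removed: #1, #2, #4, #6, #10, #11, #16, #18.
Seated (9 incl. alternates): #3, #5, #7, #8, #9, #12, #13, #14, #15.
Of those, in Ward B: #7, #9, #12 → 3.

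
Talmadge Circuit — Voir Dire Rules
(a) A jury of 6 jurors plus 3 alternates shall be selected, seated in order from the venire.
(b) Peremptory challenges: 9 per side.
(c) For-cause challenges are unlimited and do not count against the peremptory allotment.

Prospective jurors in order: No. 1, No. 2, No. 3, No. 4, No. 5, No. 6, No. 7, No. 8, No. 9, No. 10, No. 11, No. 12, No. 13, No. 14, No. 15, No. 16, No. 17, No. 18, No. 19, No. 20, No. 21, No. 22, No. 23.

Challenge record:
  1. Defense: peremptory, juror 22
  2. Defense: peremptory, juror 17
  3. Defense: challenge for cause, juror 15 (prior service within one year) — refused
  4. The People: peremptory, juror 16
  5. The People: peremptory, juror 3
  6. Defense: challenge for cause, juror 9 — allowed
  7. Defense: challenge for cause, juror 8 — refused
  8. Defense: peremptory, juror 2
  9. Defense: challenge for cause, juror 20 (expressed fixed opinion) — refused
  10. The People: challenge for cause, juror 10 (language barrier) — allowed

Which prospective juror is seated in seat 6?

8

Removed: #2, #3, #9, #10, #16, #17, #22. (#8, #15, #20 stay — for-cause denied.)
Seating in order: seats 1–6 → #1, #4, #5, #6, #7, #8; alternates → #11, #12, #13.
So seat 6 is #8.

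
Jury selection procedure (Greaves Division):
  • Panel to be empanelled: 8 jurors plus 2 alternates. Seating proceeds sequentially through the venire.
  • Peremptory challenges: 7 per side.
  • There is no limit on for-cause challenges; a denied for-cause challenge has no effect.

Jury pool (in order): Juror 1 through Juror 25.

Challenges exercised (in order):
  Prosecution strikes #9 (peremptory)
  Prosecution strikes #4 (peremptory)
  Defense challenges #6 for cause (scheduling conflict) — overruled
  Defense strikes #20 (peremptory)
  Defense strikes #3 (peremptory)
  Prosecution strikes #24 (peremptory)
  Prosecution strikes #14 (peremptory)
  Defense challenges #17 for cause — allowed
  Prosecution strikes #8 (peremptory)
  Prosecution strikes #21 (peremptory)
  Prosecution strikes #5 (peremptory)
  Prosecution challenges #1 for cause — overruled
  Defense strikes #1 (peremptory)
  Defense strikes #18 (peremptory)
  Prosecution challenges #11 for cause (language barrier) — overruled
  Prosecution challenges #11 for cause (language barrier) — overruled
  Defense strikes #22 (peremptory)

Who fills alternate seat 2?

Removed: #1, #3, #4, #5, #8, #9, #14, #17, #18, #20, #21, #22, #24. (#6, #11 stay — for-cause denied.)
Seating in order: seats 1–8 → #2, #6, #7, #10, #11, #12, #13, #15; alternates → #16, #19.
So alternate 2 is #19.

19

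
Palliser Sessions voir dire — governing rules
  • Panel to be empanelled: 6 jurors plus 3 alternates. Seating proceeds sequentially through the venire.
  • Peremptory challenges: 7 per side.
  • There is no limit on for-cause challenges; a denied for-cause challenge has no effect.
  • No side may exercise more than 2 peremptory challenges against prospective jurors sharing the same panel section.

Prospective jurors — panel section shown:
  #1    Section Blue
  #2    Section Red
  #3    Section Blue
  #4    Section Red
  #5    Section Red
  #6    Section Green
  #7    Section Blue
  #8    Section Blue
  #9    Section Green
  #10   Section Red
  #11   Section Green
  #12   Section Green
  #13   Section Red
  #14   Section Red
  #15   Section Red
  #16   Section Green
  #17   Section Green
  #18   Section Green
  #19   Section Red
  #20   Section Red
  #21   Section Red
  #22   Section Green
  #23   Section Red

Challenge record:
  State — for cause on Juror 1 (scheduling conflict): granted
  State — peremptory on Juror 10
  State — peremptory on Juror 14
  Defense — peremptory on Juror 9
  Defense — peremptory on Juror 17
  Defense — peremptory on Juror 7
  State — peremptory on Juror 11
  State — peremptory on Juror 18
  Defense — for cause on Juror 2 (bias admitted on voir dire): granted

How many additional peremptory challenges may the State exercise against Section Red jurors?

State peremptories so far: #10, #14, #11, #18 — 4 of 7 used, 3 left overall.
Against Section Red: #10, #14 — 2 used; per-section cap 2 leaves 0.
Binding limit: min(3, 0) = 0.

0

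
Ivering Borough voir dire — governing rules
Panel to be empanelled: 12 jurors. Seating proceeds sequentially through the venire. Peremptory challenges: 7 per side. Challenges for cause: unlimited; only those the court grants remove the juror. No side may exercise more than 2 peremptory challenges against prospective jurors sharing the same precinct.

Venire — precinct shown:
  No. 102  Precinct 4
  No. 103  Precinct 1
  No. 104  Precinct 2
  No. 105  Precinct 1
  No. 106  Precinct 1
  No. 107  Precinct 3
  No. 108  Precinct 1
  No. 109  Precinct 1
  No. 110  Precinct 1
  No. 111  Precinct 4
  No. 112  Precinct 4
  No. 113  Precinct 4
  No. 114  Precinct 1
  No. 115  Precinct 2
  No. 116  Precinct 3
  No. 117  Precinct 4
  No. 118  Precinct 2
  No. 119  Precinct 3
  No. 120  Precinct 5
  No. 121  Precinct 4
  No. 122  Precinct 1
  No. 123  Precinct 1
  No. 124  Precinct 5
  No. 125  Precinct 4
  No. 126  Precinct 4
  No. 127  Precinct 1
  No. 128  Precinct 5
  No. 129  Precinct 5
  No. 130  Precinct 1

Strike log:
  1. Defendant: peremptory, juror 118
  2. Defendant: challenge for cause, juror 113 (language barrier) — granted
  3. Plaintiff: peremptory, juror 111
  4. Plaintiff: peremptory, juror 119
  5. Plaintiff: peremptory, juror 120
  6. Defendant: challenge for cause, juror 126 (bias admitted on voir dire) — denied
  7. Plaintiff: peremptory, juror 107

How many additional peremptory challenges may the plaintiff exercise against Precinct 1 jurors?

Plaintiff peremptories so far: #111, #119, #120, #107 — 4 of 7 used, 3 left overall.
Against Precinct 1: none yet — per-precinct cap 2 leaves 2.
Binding limit: min(3, 2) = 2.

2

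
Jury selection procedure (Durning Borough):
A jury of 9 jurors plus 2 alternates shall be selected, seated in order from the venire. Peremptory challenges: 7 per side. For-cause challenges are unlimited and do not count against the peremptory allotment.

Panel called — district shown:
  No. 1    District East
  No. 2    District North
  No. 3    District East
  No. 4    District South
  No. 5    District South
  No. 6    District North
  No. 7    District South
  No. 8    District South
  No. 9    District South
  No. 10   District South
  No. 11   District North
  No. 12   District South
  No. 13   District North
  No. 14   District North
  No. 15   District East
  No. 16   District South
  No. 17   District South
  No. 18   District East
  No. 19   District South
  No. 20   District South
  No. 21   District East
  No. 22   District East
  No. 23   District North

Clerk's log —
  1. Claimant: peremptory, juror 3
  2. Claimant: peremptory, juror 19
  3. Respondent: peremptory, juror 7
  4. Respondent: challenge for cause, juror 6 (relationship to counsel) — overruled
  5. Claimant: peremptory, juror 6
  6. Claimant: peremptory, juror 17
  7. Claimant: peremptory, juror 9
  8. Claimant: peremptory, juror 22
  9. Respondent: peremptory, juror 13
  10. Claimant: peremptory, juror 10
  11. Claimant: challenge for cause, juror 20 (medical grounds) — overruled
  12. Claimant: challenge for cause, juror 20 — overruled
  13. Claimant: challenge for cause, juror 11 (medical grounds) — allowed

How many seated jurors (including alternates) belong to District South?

Removed: #3, #6, #7, #9, #10, #11, #13, #17, #19, #22.
Seated (11 incl. alternates): #1, #2, #4, #5, #8, #12, #14, #15, #16, #18, #20.
Of those, in District South: #4, #5, #8, #12, #16, #20 → 6.

6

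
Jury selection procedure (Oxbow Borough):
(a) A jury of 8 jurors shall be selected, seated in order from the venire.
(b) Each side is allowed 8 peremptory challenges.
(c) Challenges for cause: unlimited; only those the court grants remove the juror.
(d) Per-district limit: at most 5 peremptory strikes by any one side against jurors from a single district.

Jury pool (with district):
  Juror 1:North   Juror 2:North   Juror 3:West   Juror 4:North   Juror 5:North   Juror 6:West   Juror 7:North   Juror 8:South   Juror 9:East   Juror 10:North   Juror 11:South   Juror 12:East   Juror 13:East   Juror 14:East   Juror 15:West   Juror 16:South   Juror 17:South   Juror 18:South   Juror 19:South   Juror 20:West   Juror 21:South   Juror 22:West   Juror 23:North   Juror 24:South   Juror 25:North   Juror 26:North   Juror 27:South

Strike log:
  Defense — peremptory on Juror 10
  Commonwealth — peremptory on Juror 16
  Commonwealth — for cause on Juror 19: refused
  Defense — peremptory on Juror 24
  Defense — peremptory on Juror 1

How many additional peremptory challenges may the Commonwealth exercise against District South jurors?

Commonwealth peremptories so far: #16 — 1 of 8 used, 7 left overall.
Against District South: #16 — 1 used; per-district cap 5 leaves 4.
Binding limit: min(7, 4) = 4.

4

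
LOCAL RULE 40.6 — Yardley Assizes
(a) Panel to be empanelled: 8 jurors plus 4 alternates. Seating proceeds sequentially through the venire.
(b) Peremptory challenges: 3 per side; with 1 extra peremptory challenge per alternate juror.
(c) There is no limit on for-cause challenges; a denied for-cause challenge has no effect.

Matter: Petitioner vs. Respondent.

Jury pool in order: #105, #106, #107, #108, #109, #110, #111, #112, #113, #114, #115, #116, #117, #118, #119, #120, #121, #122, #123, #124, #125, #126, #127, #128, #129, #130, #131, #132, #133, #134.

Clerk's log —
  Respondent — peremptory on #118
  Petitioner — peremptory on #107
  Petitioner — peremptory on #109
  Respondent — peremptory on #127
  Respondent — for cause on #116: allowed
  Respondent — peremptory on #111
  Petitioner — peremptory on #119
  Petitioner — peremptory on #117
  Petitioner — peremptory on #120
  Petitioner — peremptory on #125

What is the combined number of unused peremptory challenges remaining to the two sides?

5

Petitioner allotment: 3 base + 1 × 4 alternates = 7. Respondent allotment: 3 base + 1 × 4 alternates = 7.
Petitioner peremptories used: #107, #109, #119, #117, #120, #125 — 6.
Respondent peremptories used: #118, #127, #111 — 3 (the for-cause on #116 doesn't count).
Remaining: (7 − 6) + (7 − 3) = 5.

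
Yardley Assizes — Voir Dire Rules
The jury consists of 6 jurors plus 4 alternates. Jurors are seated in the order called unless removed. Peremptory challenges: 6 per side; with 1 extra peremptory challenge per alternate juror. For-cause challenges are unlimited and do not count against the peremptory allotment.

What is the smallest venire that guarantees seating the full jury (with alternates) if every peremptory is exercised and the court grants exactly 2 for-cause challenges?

32

Seats to fill: 6 + 4 alternates = 10.
Peremptories: 6 + 1×4 = 10 per side × 2 sides = 20.
For-cause removals: 2.
Minimum venire: 10 + 20 + 2 = 32.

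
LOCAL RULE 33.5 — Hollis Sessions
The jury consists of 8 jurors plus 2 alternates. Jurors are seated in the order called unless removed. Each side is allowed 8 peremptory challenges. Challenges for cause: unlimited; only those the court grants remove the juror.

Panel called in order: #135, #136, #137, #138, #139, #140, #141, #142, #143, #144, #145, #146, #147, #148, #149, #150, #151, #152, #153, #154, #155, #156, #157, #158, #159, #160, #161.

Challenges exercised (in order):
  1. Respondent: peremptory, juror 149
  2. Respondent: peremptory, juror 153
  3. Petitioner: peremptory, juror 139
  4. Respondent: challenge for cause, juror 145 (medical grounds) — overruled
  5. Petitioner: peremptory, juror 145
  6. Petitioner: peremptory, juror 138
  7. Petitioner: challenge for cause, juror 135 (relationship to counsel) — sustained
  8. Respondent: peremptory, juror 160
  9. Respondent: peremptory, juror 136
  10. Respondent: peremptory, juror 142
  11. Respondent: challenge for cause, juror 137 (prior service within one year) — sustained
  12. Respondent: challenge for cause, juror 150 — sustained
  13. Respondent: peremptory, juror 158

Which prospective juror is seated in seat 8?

Removed: #135, #136, #137, #138, #139, #142, #145, #149, #150, #153, #158, #160.
Seating in order: seats 1–8 → #140, #141, #143, #144, #146, #147, #148, #151; alternates → #152, #154.
So seat 8 is #151.

151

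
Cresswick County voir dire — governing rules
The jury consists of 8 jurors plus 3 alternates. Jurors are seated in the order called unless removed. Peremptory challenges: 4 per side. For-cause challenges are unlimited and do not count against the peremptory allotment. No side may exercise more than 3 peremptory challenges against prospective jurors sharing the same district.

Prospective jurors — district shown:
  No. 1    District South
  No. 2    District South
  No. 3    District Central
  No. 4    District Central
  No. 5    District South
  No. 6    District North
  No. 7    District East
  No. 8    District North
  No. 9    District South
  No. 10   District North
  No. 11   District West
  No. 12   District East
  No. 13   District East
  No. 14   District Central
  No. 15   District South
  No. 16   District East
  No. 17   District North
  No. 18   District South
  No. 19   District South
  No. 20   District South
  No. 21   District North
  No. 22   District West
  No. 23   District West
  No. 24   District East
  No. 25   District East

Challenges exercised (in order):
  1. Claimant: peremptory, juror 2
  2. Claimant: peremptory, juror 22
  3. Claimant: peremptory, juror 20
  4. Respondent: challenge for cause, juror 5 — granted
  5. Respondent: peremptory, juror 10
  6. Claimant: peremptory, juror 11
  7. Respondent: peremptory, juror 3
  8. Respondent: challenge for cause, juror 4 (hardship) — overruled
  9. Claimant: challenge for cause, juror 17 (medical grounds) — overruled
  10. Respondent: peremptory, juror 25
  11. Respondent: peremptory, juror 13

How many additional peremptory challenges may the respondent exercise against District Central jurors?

0

Respondent peremptories so far: #10, #3, #25, #13 — 4 of 4 used, 0 left overall.
Against District Central: #3 — 1 used; per-district cap 3 leaves 2.
Binding limit: min(0, 2) = 0.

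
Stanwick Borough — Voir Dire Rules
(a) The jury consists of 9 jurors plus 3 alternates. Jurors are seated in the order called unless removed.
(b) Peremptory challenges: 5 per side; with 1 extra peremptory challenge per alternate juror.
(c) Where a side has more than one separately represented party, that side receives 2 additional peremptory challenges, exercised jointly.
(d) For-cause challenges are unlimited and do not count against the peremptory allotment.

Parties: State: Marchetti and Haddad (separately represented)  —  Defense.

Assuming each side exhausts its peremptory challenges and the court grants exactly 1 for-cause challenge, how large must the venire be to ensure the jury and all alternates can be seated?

31

Seats to fill: 9 + 3 alternates = 12.
Peremptories — State: 5 + 1×3 + 2 = 10; Defense: 5 + 1×3 = 8; total 18.
For-cause removals: 1.
Minimum venire: 12 + 18 + 1 = 31.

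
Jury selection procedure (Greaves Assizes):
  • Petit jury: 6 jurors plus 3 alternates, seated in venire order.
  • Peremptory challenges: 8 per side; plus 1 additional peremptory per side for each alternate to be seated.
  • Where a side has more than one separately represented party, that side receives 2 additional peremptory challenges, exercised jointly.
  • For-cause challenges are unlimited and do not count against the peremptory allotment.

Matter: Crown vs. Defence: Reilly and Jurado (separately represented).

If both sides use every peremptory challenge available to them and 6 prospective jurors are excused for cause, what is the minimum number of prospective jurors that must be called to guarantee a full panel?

39

Seats to fill: 6 + 3 alternates = 9.
Peremptories — Crown: 8 + 1×3 = 11; Defence: 8 + 1×3 + 2 = 13; total 24.
For-cause removals: 6.
Minimum venire: 9 + 24 + 6 = 39.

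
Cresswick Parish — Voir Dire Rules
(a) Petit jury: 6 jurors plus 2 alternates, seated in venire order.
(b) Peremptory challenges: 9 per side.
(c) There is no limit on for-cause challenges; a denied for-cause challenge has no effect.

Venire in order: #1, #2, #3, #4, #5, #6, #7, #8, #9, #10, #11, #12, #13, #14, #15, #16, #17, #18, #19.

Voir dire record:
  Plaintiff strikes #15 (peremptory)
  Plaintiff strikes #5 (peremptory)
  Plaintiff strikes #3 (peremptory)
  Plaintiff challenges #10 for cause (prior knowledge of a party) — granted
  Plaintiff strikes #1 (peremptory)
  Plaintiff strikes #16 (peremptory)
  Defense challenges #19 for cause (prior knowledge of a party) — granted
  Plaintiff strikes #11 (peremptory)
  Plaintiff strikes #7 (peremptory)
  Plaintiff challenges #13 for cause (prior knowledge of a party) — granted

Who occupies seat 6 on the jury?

12

Removed: #1, #3, #5, #7, #10, #11, #13, #15, #16, #19.
Seating in order: seats 1–6 → #2, #4, #6, #8, #9, #12; alternates → #14, #17.
So seat 6 is #12.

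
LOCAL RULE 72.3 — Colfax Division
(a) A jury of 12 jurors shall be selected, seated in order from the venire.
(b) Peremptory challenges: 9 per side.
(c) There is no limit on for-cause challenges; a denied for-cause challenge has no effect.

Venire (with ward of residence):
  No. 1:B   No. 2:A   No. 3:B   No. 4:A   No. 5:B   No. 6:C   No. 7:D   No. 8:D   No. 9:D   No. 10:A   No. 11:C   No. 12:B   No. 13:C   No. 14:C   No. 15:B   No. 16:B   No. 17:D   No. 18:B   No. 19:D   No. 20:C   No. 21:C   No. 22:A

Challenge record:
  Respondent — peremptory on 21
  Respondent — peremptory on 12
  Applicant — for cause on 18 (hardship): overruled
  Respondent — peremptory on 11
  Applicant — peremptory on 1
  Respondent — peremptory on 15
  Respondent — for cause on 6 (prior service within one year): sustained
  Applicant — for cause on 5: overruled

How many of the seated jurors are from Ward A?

3

Removed: #1, #6, #11, #12, #15, #21.
Seated jurors 1–12: #2, #3, #4, #5, #7, #8, #9, #10, #13, #14, #16, #17.
Of those, in Ward A: #2, #4, #10 → 3.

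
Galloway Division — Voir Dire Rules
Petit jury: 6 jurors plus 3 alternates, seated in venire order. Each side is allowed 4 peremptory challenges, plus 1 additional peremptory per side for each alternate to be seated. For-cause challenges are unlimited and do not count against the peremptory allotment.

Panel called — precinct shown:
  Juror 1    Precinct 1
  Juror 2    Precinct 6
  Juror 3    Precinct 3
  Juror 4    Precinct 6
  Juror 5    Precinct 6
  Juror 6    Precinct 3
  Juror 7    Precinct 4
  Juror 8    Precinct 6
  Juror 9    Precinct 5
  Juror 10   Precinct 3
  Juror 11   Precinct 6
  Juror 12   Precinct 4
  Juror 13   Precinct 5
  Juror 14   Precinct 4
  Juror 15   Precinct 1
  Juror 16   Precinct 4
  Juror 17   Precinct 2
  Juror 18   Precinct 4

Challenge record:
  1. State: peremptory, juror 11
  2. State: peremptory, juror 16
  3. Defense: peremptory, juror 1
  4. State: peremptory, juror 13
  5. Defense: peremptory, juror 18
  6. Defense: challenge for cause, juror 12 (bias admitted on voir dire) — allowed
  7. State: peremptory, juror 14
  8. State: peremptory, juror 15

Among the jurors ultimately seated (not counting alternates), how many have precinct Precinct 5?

Removed: #1, #11, #12, #13, #14, #15, #16, #18.
Seated jurors 1–6: #2, #3, #4, #5, #6, #7 (alternates #8, #9, #10 not counted).
None of those are in Precinct 5 → 0.

0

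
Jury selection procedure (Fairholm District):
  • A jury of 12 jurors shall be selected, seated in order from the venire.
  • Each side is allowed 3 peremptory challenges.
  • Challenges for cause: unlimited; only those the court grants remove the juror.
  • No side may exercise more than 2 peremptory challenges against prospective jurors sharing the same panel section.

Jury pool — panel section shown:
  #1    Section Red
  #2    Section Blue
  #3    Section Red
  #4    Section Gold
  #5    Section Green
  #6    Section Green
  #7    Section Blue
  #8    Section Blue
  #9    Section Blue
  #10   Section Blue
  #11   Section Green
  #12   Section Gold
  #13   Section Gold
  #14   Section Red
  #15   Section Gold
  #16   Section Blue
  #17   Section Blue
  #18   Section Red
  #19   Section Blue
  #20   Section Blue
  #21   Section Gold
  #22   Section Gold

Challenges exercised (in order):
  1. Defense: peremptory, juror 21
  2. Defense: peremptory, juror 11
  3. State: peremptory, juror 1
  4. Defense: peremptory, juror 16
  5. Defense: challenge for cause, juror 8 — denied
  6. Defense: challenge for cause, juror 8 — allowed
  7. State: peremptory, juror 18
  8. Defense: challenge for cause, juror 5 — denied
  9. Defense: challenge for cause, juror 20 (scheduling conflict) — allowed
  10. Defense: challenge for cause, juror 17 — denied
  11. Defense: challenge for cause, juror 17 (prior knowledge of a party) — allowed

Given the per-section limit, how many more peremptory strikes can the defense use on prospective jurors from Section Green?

0

Defense peremptories so far: #21, #11, #16 — 3 of 3 used, 0 left overall.
Against Section Green: #11 — 1 used; per-section cap 2 leaves 1.
Binding limit: min(0, 1) = 0.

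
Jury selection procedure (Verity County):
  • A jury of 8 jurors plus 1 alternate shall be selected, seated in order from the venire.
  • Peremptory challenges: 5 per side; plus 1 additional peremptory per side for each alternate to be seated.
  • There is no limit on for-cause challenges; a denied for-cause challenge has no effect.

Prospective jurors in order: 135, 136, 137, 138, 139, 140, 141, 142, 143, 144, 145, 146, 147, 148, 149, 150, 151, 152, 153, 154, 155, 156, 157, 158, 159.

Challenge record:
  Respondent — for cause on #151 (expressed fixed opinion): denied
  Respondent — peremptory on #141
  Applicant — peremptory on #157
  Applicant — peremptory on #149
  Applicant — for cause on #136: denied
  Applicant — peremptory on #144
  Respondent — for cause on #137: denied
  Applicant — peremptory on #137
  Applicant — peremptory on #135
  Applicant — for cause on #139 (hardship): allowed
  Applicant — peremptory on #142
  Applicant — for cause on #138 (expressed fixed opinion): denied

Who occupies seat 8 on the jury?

148

Removed: #135, #137, #139, #141, #142, #144, #149, #157. (#136, #138, #151 stay — for-cause denied.)
Seating in order: seats 1–8 → #136, #138, #140, #143, #145, #146, #147, #148; alternates → #150.
So seat 8 is #148.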